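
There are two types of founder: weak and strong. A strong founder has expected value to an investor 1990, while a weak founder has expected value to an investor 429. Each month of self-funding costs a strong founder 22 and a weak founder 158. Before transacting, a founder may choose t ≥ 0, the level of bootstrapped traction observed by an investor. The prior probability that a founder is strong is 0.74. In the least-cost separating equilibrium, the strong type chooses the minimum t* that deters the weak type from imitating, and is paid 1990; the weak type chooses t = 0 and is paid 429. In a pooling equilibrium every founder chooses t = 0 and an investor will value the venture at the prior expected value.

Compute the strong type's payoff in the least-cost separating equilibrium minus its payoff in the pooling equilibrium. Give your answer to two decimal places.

Least-cost separating signal: t* solves 429 = 1990 − 158·t*, so t* = (1990 − 429)/158 ≈ 9.8797.
Strong type's separating payoff: 1990 − 22 × t* = 1990 − 22 × (1990 − 429)/158 = 1990 − 34342/158 ≈ 1772.6456.
Pooling payoff: 0.74 × 1990 + 0.26 × 429 = 1584.14.
Difference: 1772.6456 − 1584.14 = 188.5056, i.e. 188.51 to two decimal places.
The strong type prefers to separate.

188.51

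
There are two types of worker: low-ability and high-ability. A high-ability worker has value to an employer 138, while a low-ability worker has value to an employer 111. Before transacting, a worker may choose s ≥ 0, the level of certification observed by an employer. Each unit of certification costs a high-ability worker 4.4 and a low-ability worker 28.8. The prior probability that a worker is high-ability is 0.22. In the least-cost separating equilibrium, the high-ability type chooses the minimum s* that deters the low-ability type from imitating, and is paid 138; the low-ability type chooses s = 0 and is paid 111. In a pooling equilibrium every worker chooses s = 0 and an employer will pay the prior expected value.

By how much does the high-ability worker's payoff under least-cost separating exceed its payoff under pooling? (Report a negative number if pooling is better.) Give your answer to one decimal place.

Least-cost separating signal: s* solves 111 = 138 − 28.8·s*, so s* = (138 − 111)/28.8 = 0.9375.
High-ability type's separating payoff: 138 − 4.4 × s* = 138 − 4.4 × (138 − 111)/28.8 = 138 − 118.8/28.8 = 133.875.
Pooling payoff: 0.22 × 138 + 0.78 × 111 = 116.94.
Difference: 133.875 − 116.94 = 16.935, i.e. 16.9 to one decimal place.
The high-ability type prefers to separate.

16.9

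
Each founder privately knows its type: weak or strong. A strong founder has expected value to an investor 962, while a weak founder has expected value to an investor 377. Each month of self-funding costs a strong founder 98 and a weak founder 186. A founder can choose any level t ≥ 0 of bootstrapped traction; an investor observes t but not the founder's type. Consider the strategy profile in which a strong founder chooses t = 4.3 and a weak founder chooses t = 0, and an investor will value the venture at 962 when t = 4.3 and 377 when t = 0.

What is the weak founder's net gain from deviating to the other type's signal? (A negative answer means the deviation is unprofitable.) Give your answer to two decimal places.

Playing t = 0 the weak founder receives 377.
Deviating to t = 4.3 brings payment 962 at cost 186 × 4.3 = 799.8, netting 162.2.
Gain from deviating: 162.2 − 377 = -214.80.
The gain is negative, so the weak type's incentive-compatibility constraint is satisfied.

-214.80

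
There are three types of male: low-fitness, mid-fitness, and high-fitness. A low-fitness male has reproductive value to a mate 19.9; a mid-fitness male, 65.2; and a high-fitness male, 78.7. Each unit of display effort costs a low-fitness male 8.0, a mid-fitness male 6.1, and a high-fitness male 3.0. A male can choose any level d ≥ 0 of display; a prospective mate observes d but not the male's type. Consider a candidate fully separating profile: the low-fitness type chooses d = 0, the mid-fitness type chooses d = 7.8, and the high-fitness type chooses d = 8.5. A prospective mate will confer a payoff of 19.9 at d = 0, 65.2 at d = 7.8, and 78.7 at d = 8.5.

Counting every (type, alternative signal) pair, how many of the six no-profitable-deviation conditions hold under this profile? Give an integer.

Mid-fitness (own payoff 65.2 − 6.1×7.8 = 17.62): to d=0 gives 19.9 → profitable ✗; to d=8.5 gives 78.7 − 6.1×8.5 = 26.85 → profitable ✗.
High-fitness (own payoff 78.7 − 3.0×8.5 = 53.2): to d=0 gives 19.9 → no gain ✓; to d=7.8 gives 65.2 − 3.0×7.8 = 41.8 → no gain ✓.
Low-fitness (own payoff 19.9): to d=7.8 gives 65.2 − 8.0×7.8 = 2.8 → no gain ✓; to d=8.5 gives 78.7 − 8.0×8.5 = 10.7 → no gain ✓.
4 of the 6 constraints hold; not an equilibrium.

4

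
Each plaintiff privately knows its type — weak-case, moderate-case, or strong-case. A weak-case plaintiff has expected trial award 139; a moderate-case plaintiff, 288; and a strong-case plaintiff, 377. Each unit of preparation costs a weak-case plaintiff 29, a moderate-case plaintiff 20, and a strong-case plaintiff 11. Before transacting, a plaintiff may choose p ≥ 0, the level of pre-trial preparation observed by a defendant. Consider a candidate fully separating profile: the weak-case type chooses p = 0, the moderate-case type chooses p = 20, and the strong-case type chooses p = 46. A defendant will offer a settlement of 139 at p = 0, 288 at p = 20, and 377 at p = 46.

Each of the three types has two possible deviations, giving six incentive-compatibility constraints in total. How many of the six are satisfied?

3

Moderate-case (own payoff 288 − 20×20 = -112): to p=0 gives 139 → profitable ✗; to p=46 gives 377 − 20×46 = -543 → no gain ✓.
Weak-case (own payoff 139): to p=20 gives 288 − 29×20 = -292 → no gain ✓; to p=46 gives 377 − 29×46 = -957 → no gain ✓.
Strong-case (own payoff 377 − 11×46 = -129): to p=0 gives 139 → profitable ✗; to p=20 gives 288 − 11×20 = 68 → profitable ✗.
3 of the 6 constraints hold; not an equilibrium.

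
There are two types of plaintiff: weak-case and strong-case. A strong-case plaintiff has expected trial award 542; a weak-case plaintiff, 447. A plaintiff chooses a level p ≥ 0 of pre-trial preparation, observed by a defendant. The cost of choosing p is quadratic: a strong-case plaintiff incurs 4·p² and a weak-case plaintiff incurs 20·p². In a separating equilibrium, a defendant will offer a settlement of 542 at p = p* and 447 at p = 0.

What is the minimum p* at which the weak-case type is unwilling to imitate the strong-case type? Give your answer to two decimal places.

2.18

The weak-case type at p = 0 receives 447; imitating at p* yields 542 − 20·p*².
Indifference: 447 = 542 − 20·p*², so p*² = (542 − 447) / 20 = 4.75.
p* = √4.75 ≈ 2.18.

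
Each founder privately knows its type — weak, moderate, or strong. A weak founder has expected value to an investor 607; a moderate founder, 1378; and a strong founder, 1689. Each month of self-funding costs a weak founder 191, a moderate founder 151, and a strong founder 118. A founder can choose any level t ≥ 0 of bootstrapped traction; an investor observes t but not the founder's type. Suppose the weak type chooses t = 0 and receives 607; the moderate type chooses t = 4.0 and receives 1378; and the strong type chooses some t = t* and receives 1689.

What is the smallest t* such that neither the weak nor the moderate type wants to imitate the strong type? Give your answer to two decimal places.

Weak type (on-path payoff 607) won't mimic when 607 ≥ 1689 − 191·t*, i.e. t* ≥ 5.66.
Moderate type (on-path payoff 1378 − 151×4.0 = 774) won't mimic when 774 ≥ 1689 − 151·t*, i.e. t* ≥ 6.06.
Both must hold, so t* = max(5.66, 6.06) = 6.06. The moderate type's constraint binds.

6.06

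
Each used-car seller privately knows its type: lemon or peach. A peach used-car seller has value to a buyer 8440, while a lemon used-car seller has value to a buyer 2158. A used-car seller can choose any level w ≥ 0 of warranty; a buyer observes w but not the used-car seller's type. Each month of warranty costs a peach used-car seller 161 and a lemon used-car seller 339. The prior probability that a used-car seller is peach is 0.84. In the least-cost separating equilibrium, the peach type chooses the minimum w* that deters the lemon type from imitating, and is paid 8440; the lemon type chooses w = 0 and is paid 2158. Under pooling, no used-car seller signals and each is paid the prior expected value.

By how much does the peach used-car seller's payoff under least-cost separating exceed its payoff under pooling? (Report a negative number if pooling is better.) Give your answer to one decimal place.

Least-cost separating signal: w* solves 2158 = 8440 − 339·w*, so w* = (8440 − 2158)/339 ≈ 18.5310.
Peach type's separating payoff: 8440 − 161 × w* = 8440 − 161 × (8440 − 2158)/339 = 8440 − 1011402/339 ≈ 5456.513.
Pooling payoff: 0.84 × 8440 + 0.16 × 2158 = 7434.88.
Difference: 5456.513 − 7434.88 = -1978.367, i.e. -1978.4 to one decimal place.
The peach type would prefer the pooling outcome.

-1978.4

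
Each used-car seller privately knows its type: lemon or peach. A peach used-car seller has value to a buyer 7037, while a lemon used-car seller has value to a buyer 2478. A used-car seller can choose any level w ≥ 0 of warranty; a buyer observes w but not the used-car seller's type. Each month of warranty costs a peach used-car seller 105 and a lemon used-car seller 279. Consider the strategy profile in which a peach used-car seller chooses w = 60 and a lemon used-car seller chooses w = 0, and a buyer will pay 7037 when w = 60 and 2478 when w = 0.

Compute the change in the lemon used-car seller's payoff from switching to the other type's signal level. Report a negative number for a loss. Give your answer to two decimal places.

-12181.00

Playing w = 0 the lemon used-car seller receives 2478.
Deviating to w = 60 brings payment 7037 at cost 279 × 60 = 16740, netting -9703.
Gain from deviating: -9703 − 2478 = -12181.00.
The gain is negative, so the lemon type's incentive-compatibility constraint is satisfied.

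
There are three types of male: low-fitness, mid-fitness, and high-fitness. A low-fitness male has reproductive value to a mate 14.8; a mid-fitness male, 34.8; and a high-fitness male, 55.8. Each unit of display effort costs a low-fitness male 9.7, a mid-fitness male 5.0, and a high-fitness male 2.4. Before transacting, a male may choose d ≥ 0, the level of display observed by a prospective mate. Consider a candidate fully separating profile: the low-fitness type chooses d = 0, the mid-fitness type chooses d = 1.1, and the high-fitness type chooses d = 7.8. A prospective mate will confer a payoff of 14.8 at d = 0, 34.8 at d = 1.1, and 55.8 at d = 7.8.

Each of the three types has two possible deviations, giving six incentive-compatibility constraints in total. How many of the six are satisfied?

5

Low-fitness (own payoff 14.8): to d=1.1 gives 34.8 − 9.7×1.1 = 24.13 → profitable ✗; to d=7.8 gives 55.8 − 9.7×7.8 = -19.86 → no gain ✓.
Mid-fitness (own payoff 34.8 − 5.0×1.1 = 29.3): to d=0 gives 14.8 → no gain ✓; to d=7.8 gives 55.8 − 5.0×7.8 = 16.8 → no gain ✓.
High-fitness (own payoff 55.8 − 2.4×7.8 = 37.08): to d=0 gives 14.8 → no gain ✓; to d=1.1 gives 34.8 − 2.4×1.1 = 32.16 → no gain ✓.
5 of the 6 constraints hold; not an equilibrium.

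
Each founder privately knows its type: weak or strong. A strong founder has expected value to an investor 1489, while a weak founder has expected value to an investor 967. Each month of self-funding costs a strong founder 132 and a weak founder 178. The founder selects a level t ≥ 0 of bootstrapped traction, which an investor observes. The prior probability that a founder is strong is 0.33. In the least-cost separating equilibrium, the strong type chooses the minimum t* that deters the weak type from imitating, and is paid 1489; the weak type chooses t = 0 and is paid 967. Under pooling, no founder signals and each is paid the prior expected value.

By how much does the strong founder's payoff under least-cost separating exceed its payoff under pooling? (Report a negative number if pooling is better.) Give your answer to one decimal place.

Least-cost separating signal: t* solves 967 = 1489 − 178·t*, so t* = (1489 − 967)/178 ≈ 2.9326.
Strong type's separating payoff: 1489 − 132 × t* = 1489 − 132 × (1489 − 967)/178 = 1489 − 68904/178 ≈ 1101.899.
Pooling payoff: 0.33 × 1489 + 0.67 × 967 = 1139.26.
Difference: 1101.899 − 1139.26 = -37.361, i.e. -37.4 to one decimal place.
The strong type would prefer the pooling outcome.

-37.4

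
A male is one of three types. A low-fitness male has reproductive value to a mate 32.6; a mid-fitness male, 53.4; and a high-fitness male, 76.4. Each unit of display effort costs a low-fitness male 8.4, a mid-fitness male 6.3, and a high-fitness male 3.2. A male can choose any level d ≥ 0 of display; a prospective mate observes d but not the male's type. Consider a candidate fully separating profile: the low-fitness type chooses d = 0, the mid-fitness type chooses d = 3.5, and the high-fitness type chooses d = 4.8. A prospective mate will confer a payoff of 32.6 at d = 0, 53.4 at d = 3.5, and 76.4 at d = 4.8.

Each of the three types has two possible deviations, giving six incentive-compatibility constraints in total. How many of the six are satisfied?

Mid-fitness (own payoff 53.4 − 6.3×3.5 = 31.35): to d=0 gives 32.6 → profitable ✗; to d=4.8 gives 76.4 − 6.3×4.8 = 46.16 → profitable ✗.
High-fitness (own payoff 76.4 − 3.2×4.8 = 61.04): to d=0 gives 32.6 → no gain ✓; to d=3.5 gives 53.4 − 3.2×3.5 = 42.2 → no gain ✓.
Low-fitness (own payoff 32.6): to d=3.5 gives 53.4 − 8.4×3.5 = 24 → no gain ✓; to d=4.8 gives 76.4 − 8.4×4.8 = 36.08 → profitable ✗.
3 of the 6 constraints hold; not an equilibrium.

3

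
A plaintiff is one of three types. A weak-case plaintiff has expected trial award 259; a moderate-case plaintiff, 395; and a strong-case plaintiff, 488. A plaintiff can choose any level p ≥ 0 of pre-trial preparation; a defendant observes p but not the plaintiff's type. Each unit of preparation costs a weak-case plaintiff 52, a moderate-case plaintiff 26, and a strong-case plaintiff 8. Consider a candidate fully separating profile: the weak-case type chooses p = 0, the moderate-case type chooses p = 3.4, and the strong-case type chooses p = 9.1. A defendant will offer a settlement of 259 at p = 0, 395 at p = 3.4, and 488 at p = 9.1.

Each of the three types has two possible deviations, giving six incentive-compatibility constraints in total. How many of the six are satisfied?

Strong-case (own payoff 488 − 8×9.1 = 415.2): to p=0 gives 259 → no gain ✓; to p=3.4 gives 395 − 8×3.4 = 367.8 → no gain ✓.
Weak-case (own payoff 259): to p=3.4 gives 395 − 52×3.4 = 218.2 → no gain ✓; to p=9.1 gives 488 − 52×9.1 = 14.8 → no gain ✓.
Moderate-case (own payoff 395 − 26×3.4 = 306.6): to p=0 gives 259 → no gain ✓; to p=9.1 gives 488 − 26×9.1 = 251.4 → no gain ✓.
6 of the 6 constraints hold; this profile is a separating equilibrium.

6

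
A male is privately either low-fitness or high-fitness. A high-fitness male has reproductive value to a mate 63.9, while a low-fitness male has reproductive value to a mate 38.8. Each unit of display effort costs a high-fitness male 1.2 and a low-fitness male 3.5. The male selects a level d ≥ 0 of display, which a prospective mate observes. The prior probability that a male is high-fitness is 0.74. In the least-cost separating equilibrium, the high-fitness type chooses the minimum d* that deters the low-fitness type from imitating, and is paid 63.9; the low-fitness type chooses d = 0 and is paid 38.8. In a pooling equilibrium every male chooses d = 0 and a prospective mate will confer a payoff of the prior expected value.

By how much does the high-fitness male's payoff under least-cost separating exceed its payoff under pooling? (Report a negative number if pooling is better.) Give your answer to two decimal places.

-2.08

Least-cost separating signal: d* solves 38.8 = 63.9 − 3.5·d*, so d* = (63.9 − 38.8)/3.5 ≈ 7.1714.
High-fitness type's separating payoff: 63.9 − 1.2 × d* = 63.9 − 1.2 × (63.9 − 38.8)/3.5 = 63.9 − 30.12/3.5 ≈ 55.2943.
Pooling payoff: 0.74 × 63.9 + 0.26 × 38.8 = 57.374.
Difference: 55.2943 − 57.374 = -2.0797, i.e. -2.08 to two decimal places.
The high-fitness type would prefer the pooling outcome.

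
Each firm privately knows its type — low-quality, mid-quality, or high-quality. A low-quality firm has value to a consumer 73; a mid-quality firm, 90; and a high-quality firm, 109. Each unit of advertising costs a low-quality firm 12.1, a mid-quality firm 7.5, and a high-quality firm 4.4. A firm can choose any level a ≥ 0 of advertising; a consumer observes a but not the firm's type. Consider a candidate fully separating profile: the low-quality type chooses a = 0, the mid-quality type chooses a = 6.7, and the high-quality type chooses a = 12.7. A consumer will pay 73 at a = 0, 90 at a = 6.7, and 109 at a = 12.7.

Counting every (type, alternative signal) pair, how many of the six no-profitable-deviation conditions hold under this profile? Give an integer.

3

High-quality (own payoff 109 − 4.4×12.7 = 53.12): to a=0 gives 73 → profitable ✗; to a=6.7 gives 90 − 4.4×6.7 = 60.52 → profitable ✗.
Low-quality (own payoff 73): to a=6.7 gives 90 − 12.1×6.7 = 8.93 → no gain ✓; to a=12.7 gives 109 − 12.1×12.7 = -44.67 → no gain ✓.
Mid-quality (own payoff 90 − 7.5×6.7 = 39.75): to a=0 gives 73 → profitable ✗; to a=12.7 gives 109 − 7.5×12.7 = 13.75 → no gain ✓.
3 of the 6 constraints hold; not an equilibrium.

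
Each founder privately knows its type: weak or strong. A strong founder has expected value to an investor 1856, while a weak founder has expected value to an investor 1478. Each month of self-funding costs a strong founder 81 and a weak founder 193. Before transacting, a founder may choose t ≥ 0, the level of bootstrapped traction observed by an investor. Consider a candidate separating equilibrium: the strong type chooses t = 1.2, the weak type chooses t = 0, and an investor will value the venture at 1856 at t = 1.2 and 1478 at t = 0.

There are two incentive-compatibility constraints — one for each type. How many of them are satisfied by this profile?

Weak type: stay at 0 → 1478; mimic → 1856 − 193 × 1.2 = 1624.4. IC fails (1478 < 1624.4).
Strong type: signal → 1856 − 81 × 1.2 = 1758.8; deviate to 0 → 1478. IC holds (1758.8 ≥ 1478).
1 of 2 constraints hold, so this profile is not an equilibrium.

1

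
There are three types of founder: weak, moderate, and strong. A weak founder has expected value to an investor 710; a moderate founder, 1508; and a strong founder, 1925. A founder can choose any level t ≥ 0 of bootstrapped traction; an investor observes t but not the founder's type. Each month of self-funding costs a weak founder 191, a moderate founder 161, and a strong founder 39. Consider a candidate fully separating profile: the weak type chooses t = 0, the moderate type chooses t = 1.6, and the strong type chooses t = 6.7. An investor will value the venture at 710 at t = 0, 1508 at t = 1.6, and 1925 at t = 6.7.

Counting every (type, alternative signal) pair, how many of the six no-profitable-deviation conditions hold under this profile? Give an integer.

Moderate (own payoff 1508 − 161×1.6 = 1250.4): to t=0 gives 710 → no gain ✓; to t=6.7 gives 1925 − 161×6.7 = 846.3 → no gain ✓.
Strong (own payoff 1925 − 39×6.7 = 1663.7): to t=0 gives 710 → no gain ✓; to t=1.6 gives 1508 − 39×1.6 = 1445.6 → no gain ✓.
Weak (own payoff 710): to t=1.6 gives 1508 − 191×1.6 = 1202.4 → profitable ✗; to t=6.7 gives 1925 − 191×6.7 = 645.3 → no gain ✓.
5 of the 6 constraints hold; not an equilibrium.

5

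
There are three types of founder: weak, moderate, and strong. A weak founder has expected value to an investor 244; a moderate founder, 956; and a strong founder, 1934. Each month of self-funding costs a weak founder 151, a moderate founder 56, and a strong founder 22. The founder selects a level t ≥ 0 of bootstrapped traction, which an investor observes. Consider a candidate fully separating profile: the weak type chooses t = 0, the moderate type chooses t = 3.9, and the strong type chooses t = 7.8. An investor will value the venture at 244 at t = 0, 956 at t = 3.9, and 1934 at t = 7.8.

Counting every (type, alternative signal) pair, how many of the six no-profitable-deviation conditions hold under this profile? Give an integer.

3

Strong (own payoff 1934 − 22×7.8 = 1762.4): to t=0 gives 244 → no gain ✓; to t=3.9 gives 956 − 22×3.9 = 870.2 → no gain ✓.
Moderate (own payoff 956 − 56×3.9 = 737.6): to t=0 gives 244 → no gain ✓; to t=7.8 gives 1934 − 56×7.8 = 1497.2 → profitable ✗.
Weak (own payoff 244): to t=3.9 gives 956 − 151×3.9 = 367.1 → profitable ✗; to t=7.8 gives 1934 − 151×7.8 = 756.2 → profitable ✗.
3 of the 6 constraints hold; not an equilibrium.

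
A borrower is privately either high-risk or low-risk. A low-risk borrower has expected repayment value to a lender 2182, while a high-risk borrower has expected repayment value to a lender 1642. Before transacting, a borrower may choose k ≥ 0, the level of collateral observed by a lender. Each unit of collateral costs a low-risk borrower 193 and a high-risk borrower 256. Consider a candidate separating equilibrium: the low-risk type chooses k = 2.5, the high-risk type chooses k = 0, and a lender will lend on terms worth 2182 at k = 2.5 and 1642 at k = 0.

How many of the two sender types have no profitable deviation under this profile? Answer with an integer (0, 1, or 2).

Low-risk type: signal → 2182 − 193 × 2.5 = 1699.5; deviate to 0 → 1642. IC holds (1699.5 ≥ 1642).
High-risk type: stay at 0 → 1642; mimic → 2182 − 256 × 2.5 = 1542. IC holds (1642 ≥ 1542).
2 of 2 constraints hold, so this is a separating equilibrium.

2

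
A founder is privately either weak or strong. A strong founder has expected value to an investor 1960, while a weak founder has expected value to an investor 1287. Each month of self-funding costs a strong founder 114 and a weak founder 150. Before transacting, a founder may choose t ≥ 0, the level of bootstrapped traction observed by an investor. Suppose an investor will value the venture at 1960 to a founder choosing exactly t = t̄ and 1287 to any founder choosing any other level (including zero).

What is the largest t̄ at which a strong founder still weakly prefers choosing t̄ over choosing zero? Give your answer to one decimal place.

5.9

Choosing t̄ yields the strong type 1960 − 114·t̄; choosing zero yields 1287.
The strong type is indifferent at 1960 − 114·t̄ = 1287, i.e. t̄ = (1960 − 1287) / 114 ≈ 5.9.
For any t̄ above 5.9 the strong type would rather pool at zero, so separation collapses.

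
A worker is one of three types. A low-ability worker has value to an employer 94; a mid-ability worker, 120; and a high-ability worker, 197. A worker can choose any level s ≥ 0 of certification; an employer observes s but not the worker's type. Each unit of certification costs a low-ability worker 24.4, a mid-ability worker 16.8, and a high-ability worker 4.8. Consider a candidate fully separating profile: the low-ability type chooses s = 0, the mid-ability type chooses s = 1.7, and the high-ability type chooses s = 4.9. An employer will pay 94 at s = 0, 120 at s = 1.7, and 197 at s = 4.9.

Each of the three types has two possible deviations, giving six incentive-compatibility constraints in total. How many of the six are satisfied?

4

Low-ability (own payoff 94): to s=1.7 gives 120 − 24.4×1.7 = 78.52 → no gain ✓; to s=4.9 gives 197 − 24.4×4.9 = 77.44 → no gain ✓.
High-ability (own payoff 197 − 4.8×4.9 = 173.48): to s=0 gives 94 → no gain ✓; to s=1.7 gives 120 − 4.8×1.7 = 111.84 → no gain ✓.
Mid-ability (own payoff 120 − 16.8×1.7 = 91.44): to s=0 gives 94 → profitable ✗; to s=4.9 gives 197 − 16.8×4.9 = 114.68 → profitable ✗.
4 of the 6 constraints hold; not an equilibrium.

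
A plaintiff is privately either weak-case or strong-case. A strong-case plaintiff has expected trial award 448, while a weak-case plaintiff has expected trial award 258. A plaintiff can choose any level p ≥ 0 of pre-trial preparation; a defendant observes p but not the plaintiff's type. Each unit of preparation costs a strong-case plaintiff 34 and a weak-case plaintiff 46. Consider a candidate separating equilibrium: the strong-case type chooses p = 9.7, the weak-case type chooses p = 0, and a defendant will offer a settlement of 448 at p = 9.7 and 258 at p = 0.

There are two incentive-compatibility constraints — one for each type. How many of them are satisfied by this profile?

Strong-case type: signal → 448 − 34 × 9.7 = 118.2; deviate to 0 → 258. IC fails (118.2 < 258).
Weak-case type: stay at 0 → 258; mimic → 448 − 46 × 9.7 = 1.8. IC holds (258 ≥ 1.8).
1 of 2 constraints hold, so this profile is not an equilibrium.

1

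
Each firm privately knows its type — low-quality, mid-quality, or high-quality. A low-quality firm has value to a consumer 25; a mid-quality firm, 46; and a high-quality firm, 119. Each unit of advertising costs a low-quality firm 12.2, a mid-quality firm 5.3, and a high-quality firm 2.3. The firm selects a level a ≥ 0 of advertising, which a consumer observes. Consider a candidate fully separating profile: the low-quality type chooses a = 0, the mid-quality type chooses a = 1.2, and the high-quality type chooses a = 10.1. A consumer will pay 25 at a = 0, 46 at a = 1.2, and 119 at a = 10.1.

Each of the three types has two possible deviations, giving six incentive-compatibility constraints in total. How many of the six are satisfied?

High-quality (own payoff 119 − 2.3×10.1 = 95.77): to a=0 gives 25 → no gain ✓; to a=1.2 gives 46 − 2.3×1.2 = 43.24 → no gain ✓.
Low-quality (own payoff 25): to a=1.2 gives 46 − 12.2×1.2 = 31.36 → profitable ✗; to a=10.1 gives 119 − 12.2×10.1 = -4.22 → no gain ✓.
Mid-quality (own payoff 46 − 5.3×1.2 = 39.64): to a=0 gives 25 → no gain ✓; to a=10.1 gives 119 − 5.3×10.1 = 65.47 → profitable ✗.
4 of the 6 constraints hold; not an equilibrium.

4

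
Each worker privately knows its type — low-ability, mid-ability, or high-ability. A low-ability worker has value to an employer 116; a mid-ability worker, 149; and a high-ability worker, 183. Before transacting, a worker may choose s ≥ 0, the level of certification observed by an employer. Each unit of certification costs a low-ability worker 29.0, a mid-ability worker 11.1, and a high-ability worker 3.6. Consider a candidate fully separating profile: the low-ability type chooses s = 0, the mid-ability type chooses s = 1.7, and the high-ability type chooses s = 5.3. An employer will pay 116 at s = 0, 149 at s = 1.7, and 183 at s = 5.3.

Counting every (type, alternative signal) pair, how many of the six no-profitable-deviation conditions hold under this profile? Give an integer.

Mid-ability (own payoff 149 − 11.1×1.7 = 130.13): to s=0 gives 116 → no gain ✓; to s=5.3 gives 183 − 11.1×5.3 = 124.17 → no gain ✓.
Low-ability (own payoff 116): to s=1.7 gives 149 − 29.0×1.7 = 99.7 → no gain ✓; to s=5.3 gives 183 − 29.0×5.3 = 29.3 → no gain ✓.
High-ability (own payoff 183 − 3.6×5.3 = 163.92): to s=0 gives 116 → no gain ✓; to s=1.7 gives 149 − 3.6×1.7 = 142.88 → no gain ✓.
6 of the 6 constraints hold; this profile is a separating equilibrium.

6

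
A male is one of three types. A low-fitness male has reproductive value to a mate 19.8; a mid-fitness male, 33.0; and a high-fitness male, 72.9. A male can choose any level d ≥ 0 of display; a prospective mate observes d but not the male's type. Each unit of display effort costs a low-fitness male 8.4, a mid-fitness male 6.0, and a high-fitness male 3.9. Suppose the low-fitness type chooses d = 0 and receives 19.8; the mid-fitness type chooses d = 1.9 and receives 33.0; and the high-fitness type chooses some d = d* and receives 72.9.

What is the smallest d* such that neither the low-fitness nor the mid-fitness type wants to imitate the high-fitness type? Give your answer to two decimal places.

8.55

Mid-fitness type (on-path payoff 33.0 − 6.0×1.9 = 21.6) won't mimic when 21.6 ≥ 72.9 − 6.0·d*, i.e. d* ≥ 8.55.
Low-fitness type (on-path payoff 19.8) won't mimic when 19.8 ≥ 72.9 − 8.4·d*, i.e. d* ≥ 6.32.
Both must hold, so d* = max(6.32, 8.55) = 8.55. The mid-fitness type's constraint binds.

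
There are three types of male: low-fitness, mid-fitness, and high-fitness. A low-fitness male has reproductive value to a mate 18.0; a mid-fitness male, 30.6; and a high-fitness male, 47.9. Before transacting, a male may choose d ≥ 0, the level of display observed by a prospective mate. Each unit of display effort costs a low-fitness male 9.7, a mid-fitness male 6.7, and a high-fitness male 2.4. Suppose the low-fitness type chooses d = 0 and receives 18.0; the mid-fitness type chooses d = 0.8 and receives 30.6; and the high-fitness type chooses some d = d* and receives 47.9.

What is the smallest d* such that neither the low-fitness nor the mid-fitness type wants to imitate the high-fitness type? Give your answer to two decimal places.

3.38

Mid-fitness type (on-path payoff 30.6 − 6.7×0.8 = 25.24) won't mimic when 25.24 ≥ 47.9 − 6.7·d*, i.e. d* ≥ 3.38.
Low-fitness type (on-path payoff 18.0) won't mimic when 18.0 ≥ 47.9 − 9.7·d*, i.e. d* ≥ 3.08.
Both must hold, so d* = max(3.08, 3.38) = 3.38. The mid-fitness type's constraint binds.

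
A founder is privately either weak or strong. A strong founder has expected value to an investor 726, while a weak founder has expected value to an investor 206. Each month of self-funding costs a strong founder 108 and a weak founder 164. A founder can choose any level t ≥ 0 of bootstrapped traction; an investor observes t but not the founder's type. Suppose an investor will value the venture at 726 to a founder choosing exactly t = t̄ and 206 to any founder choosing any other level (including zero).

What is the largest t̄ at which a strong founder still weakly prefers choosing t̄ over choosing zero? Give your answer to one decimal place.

Choosing t̄ yields the strong type 726 − 108·t̄; choosing zero yields 206.
The strong type is indifferent at 726 − 108·t̄ = 206, i.e. t̄ = (726 − 206) / 108 ≈ 4.8.
For any t̄ above 4.8 the strong type would rather pool at zero, so separation collapses.

4.8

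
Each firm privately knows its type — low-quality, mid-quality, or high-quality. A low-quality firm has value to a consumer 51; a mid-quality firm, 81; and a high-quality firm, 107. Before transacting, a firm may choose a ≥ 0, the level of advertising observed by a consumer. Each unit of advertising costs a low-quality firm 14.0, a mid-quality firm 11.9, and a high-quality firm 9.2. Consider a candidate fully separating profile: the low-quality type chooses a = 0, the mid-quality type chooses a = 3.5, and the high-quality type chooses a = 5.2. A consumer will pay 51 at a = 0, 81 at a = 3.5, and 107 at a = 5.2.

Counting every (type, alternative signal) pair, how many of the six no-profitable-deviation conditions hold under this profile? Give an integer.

4

Mid-quality (own payoff 81 − 11.9×3.5 = 39.35): to a=0 gives 51 → profitable ✗; to a=5.2 gives 107 − 11.9×5.2 = 45.12 → profitable ✗.
Low-quality (own payoff 51): to a=3.5 gives 81 − 14.0×3.5 = 32 → no gain ✓; to a=5.2 gives 107 − 14.0×5.2 = 34.2 → no gain ✓.
High-quality (own payoff 107 − 9.2×5.2 = 59.16): to a=0 gives 51 → no gain ✓; to a=3.5 gives 81 − 9.2×3.5 = 48.8 → no gain ✓.
4 of the 6 constraints hold; not an equilibrium.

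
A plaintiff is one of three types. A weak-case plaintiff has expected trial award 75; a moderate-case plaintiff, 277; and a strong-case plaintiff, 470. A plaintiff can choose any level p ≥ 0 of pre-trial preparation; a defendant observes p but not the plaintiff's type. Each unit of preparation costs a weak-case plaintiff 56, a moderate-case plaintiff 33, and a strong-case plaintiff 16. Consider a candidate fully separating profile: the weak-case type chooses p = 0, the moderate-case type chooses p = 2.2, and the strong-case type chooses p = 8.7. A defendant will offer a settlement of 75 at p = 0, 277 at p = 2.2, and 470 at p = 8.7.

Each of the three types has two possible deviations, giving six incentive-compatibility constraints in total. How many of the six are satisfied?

5

Weak-case (own payoff 75): to p=2.2 gives 277 − 56×2.2 = 153.8 → profitable ✗; to p=8.7 gives 470 − 56×8.7 = -17.2 → no gain ✓.
Moderate-case (own payoff 277 − 33×2.2 = 204.4): to p=0 gives 75 → no gain ✓; to p=8.7 gives 470 − 33×8.7 = 182.9 → no gain ✓.
Strong-case (own payoff 470 − 16×8.7 = 330.8): to p=0 gives 75 → no gain ✓; to p=2.2 gives 277 − 16×2.2 = 241.8 → no gain ✓.
5 of the 6 constraints hold; not an equilibrium.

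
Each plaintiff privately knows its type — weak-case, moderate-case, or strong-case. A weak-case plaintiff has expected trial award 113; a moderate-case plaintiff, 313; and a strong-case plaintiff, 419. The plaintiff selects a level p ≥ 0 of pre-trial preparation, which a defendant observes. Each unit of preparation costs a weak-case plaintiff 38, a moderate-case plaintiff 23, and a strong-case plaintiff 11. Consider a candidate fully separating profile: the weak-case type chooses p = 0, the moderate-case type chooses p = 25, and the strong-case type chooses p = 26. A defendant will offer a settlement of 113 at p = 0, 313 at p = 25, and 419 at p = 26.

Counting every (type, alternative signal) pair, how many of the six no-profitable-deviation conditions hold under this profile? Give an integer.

Strong-case (own payoff 419 − 11×26 = 133): to p=0 gives 113 → no gain ✓; to p=25 gives 313 − 11×25 = 38 → no gain ✓.
Moderate-case (own payoff 313 − 23×25 = -262): to p=0 gives 113 → profitable ✗; to p=26 gives 419 − 23×26 = -179 → profitable ✗.
Weak-case (own payoff 113): to p=25 gives 313 − 38×25 = -637 → no gain ✓; to p=26 gives 419 − 38×26 = -569 → no gain ✓.
4 of the 6 constraints hold; not an equilibrium.

4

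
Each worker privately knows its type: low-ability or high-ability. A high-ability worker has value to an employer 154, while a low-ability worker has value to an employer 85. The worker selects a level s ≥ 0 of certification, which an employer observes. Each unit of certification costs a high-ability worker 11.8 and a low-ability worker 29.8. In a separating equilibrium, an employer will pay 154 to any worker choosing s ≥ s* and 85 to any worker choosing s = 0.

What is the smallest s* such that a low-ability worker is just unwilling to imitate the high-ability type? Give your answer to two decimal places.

A low-ability worker choosing s = 0 receives 85.
Imitating at s* instead would pay 154 at cost 29.8·s*, netting 154 − 29.8·s*.
Indifference: 85 = 154 − 29.8·s*, so s* = (154 − 85) / 29.8 ≈ 2.32.
This is the low-ability type's binding incentive-compatibility constraint; any s ≥ 2.32 sustains separation on that side.

2.32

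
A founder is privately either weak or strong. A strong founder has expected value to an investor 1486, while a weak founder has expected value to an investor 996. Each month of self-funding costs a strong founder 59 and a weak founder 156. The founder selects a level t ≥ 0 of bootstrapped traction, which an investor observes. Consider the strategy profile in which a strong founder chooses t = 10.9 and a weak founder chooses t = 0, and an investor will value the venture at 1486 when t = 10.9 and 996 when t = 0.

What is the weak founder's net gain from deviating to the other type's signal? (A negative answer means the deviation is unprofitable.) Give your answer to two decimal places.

Playing t = 0 the weak founder receives 996.
Deviating to t = 10.9 brings payment 1486 at cost 156 × 10.9 = 1700.4, netting -214.4.
Gain from deviating: -214.4 − 996 = -1210.40.
The gain is negative, so the weak type's incentive-compatibility constraint is satisfied.

-1210.40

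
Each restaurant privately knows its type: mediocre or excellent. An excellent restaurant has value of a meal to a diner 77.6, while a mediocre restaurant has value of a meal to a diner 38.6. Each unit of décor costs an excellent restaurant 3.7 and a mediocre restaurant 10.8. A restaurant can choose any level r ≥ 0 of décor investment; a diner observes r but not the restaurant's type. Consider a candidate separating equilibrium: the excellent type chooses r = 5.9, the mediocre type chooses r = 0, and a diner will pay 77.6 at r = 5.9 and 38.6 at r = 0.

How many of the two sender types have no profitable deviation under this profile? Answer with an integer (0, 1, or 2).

2

Mediocre type: stay at 0 → 38.6; mimic → 77.6 − 10.8 × 5.9 = 13.88. IC holds (38.6 ≥ 13.88).
Excellent type: signal → 77.6 − 3.7 × 5.9 = 55.77; deviate to 0 → 38.6. IC holds (55.77 ≥ 38.6).
2 of 2 constraints hold, so this is a separating equilibrium.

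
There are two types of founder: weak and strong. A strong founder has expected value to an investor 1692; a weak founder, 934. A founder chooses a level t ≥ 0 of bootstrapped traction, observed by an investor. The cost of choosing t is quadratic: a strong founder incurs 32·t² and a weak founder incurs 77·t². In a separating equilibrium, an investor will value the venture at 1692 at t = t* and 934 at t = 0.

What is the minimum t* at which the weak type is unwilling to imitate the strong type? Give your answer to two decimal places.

3.14

The weak type at t = 0 receives 934; imitating at t* yields 1692 − 77·t*².
Indifference: 934 = 1692 − 77·t*², so t*² = (1692 − 934) / 77 ≈ 9.8442.
t* = √9.8442 ≈ 3.14.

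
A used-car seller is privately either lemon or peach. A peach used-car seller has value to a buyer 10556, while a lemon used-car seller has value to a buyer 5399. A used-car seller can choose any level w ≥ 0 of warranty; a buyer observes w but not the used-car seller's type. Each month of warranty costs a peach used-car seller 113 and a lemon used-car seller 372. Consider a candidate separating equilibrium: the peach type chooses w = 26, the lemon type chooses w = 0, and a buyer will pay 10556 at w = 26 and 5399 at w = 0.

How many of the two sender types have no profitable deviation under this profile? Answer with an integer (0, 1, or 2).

2

Peach type: signal → 10556 − 113 × 26 = 7618; deviate to 0 → 5399. IC holds (7618 ≥ 5399).
Lemon type: stay at 0 → 5399; mimic → 10556 − 372 × 26 = 884. IC holds (5399 ≥ 884).
2 of 2 constraints hold, so this is a separating equilibrium.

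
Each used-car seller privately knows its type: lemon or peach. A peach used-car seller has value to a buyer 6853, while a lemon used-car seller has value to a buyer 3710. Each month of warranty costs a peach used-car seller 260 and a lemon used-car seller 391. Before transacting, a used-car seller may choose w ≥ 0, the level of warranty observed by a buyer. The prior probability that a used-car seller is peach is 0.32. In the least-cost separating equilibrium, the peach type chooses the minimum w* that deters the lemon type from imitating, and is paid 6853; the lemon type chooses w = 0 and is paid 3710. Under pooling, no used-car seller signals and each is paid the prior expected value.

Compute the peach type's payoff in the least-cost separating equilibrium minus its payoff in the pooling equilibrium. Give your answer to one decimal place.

47.3

Least-cost separating signal: w* solves 3710 = 6853 − 391·w*, so w* = (6853 − 3710)/391 ≈ 8.0384.
Peach type's separating payoff: 6853 − 260 × w* = 6853 − 260 × (6853 − 3710)/391 = 6853 − 817180/391 ≈ 4763.026.
Pooling payoff: 0.32 × 6853 + 0.68 × 3710 = 4715.76.
Difference: 4763.026 − 4715.76 = 47.266, i.e. 47.3 to one decimal place.
The peach type prefers to separate.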